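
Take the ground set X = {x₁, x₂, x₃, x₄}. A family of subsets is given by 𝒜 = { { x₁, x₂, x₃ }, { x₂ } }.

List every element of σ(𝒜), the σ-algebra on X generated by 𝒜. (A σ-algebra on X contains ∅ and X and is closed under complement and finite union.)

Seed the family with 𝒜 together with ∅ and X: { {}, { x₂ }, { x₁, x₂, x₃ }, X }.
Iteration 1. New:
  { x₄ }  = X∖{ x₁, x₂, x₃ }
  { x₁, x₃, x₄ }  = X∖{ x₂ }
  — 6 sets.
Iteration 2: +1 →
  { x₂, x₄ }  = { x₄ } ∪ { x₂ }
  — 7 sets.
Iteration 3 (1 new):
  { x₁, x₃ }  = X∖{ x₂, x₄ }
  — 8 sets.
Iteration 4: already closed under ᶜ and ∪.

Hence σ(𝒜) has 8 members: { {}, { x₂ }, { x₄ }, { x₁, x₃ }, { x₂, x₄ }, { x₁, x₂, x₃ }, { x₁, x₃, x₄ }, X }.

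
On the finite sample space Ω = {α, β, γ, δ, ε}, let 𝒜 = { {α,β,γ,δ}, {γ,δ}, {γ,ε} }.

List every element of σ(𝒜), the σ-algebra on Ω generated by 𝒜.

Take S₀ = 𝒜 ∪ {∅, Ω} = { {}, {γ,δ}, {γ,ε}, {α,β,γ,δ}, Ω }.
Pass 1 adds 4:
  {ε}  = {α,β,γ,δ}ᶜ
  {α,β,δ}  = {γ,ε}ᶜ
  {α,β,ε}  = {γ,δ}ᶜ
  {γ,δ,ε}  = {γ,δ} ∪ {γ,ε}
  (now 9)
Pass 2. New:
  {α,β}  = {γ,δ,ε}ᶜ
  {α,β,γ,ε}  = {α,β,ε} ∪ {γ,ε}
  {α,β,δ,ε}  = {α,β,δ} ∪ {ε}
  (now 12)
Pass 3: +2 →
  {γ}  = {α,β,δ,ε}ᶜ
  {δ}  = {α,β,γ,ε}ᶜ
  (now 14)
Pass 4: 2 new —
  {δ,ε}  = {δ} ∪ {ε}
  {α,β,γ}  = {γ} ∪ {α,β}
  (now 16)
After Pass 5 the family is unchanged; done.

|σ(𝒜)| = 16.  σ(𝒜) = { {}, {γ}, {δ}, {ε}, {α,β}, {γ,δ}, {γ,ε}, {δ,ε}, {α,β,γ}, {α,β,δ}, {α,β,ε}, {γ,δ,ε}, {α,β,γ,δ}, {α,β,γ,ε}, {α,β,δ,ε}, Ω }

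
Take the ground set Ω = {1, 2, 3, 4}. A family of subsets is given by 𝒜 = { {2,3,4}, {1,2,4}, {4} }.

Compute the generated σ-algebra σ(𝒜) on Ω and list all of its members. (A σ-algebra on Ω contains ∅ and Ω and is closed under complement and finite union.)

σ(𝒜) (16 sets): { {}, {1}, {2}, {3}, {4}, {1,2}, {1,3}, {1,4}, {2,3}, {2,4}, {3,4}, {1,2,3}, {1,2,4}, {1,3,4}, {2,3,4}, Ω }

Working:
Initial family (5 sets): { {}, {4}, {1,2,4}, {2,3,4}, Ω }.
Step 1 (3 new):
  {1}  = ᶜ of {2,3,4}
  {3}  = ᶜ of {1,2,4}
  {1,2,3}  = ᶜ of {4}
  [8 total]
Step 2: +3 →
  {1,3}  = {3} ∪ {1}
  {1,4}  = {4} ∪ {1}
  {3,4}  = {4} ∪ {3}
  [11 total]
Step 3: 4 new —
  {1,2}  = ᶜ of {3,4}
  {2,3}  = ᶜ of {1,4}
  {2,4}  = ᶜ of {1,3}
  {1,3,4}  = {3} ∪ {1,4}
  [15 total]
Step 4. New:
  {2}  = ᶜ of {1,3,4}
  [16 total]
After Step 5 the family is unchanged; done.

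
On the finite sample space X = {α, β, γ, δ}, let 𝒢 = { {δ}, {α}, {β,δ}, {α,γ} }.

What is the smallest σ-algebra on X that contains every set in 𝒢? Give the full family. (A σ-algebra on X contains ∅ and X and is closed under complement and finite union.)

Seed the family with 𝒢 together with ∅ and X: { ∅, {α}, {δ}, {α,γ}, {β,δ}, X }.
Iteration 1: +5 →
  {α,δ}  = {δ} ∪ {α}
  {α,β,γ}  = ᶜ of {δ}
  {α,β,δ}  = {β,δ} ∪ {α}
  {α,γ,δ}  = {α,γ} ∪ {δ}
  {β,γ,δ}  = ᶜ of {α}
  (now 11)
Iteration 2 (3 new):
  {β}  = ᶜ of {α,γ,δ}
  {γ}  = ᶜ of {α,β,δ}
  {β,γ}  = ᶜ of {α,δ}
  (now 14)
Iteration 3 (2 new):
  {α,β}  = {β} ∪ {α}
  {γ,δ}  = {γ} ∪ {δ}
  (now 16)
After Iteration 4 the family is unchanged; done.

Therefore σ(𝒢) = { ∅, {α}, {β}, {γ}, {δ}, {α,β}, {α,γ}, {α,δ}, {β,γ}, {β,δ}, {γ,δ}, {α,β,γ}, {α,β,δ}, {α,γ,δ}, {β,γ,δ}, X } (|σ(𝒢)| = 16).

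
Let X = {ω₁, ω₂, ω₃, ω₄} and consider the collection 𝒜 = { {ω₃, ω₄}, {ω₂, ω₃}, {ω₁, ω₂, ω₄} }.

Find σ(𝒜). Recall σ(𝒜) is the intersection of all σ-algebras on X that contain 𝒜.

σ(𝒜) (16 sets): { {}, {ω₁}, {ω₂}, {ω₃}, {ω₄}, {ω₁, ω₂}, {ω₁, ω₃}, {ω₁, ω₄}, {ω₂, ω₃}, {ω₂, ω₄}, {ω₃, ω₄}, {ω₁, ω₂, ω₃}, {ω₁, ω₂, ω₄}, {ω₁, ω₃, ω₄}, {ω₂, ω₃, ω₄}, X }

Working:
Start: 𝒜 ∪ {∅, X} = { {}, {ω₂, ω₃}, {ω₃, ω₄}, {ω₁, ω₂, ω₄}, X }.
Iteration 1. New:
  {ω₃}  = X∖{ω₁, ω₂, ω₄}
  {ω₁, ω₂}  = X∖{ω₃, ω₄}
  {ω₁, ω₄}  = X∖{ω₂, ω₃}
  {ω₂, ω₃, ω₄}  = {ω₃, ω₄} ∪ {ω₂, ω₃}
  [9 total]
Iteration 2 adds 3:
  {ω₁}  = X∖{ω₂, ω₃, ω₄}
  {ω₁, ω₂, ω₃}  = {ω₁, ω₂} ∪ {ω₃}
  {ω₁, ω₃, ω₄}  = {ω₃, ω₄} ∪ {ω₁, ω₄}
  [12 total]
Iteration 3 adds 3:
  {ω₂}  = X∖{ω₁, ω₃, ω₄}
  {ω₄}  = X∖{ω₁, ω₂, ω₃}
  {ω₁, ω₃}  = {ω₃} ∪ {ω₁}
  [15 total]
Iteration 4: 1 new —
  {ω₂, ω₄}  = X∖{ω₁, ω₃}
  [16 total]
Iteration 5: already closed under ᶜ and ∪.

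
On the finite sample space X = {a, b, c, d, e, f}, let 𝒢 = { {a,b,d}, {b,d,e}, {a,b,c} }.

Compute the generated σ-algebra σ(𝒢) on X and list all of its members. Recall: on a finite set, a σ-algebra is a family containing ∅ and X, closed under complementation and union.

σ(𝒢) = { {}, {a}, {b}, {c}, {d}, {e}, {f}, {a,b}, {a,c}, {a,d}, {a,e}, {a,f}, {b,c}, {b,d}, {b,e}, {b,f}, {c,d}, {c,e}, {c,f}, {d,e}, {d,f}, {e,f}, {a,b,c}, {a,b,d}, {a,b,e}, {a,b,f}, {a,c,d}, {a,c,e}, {a,c,f}, {a,d,e}, {a,d,f}, {a,e,f}, {b,c,d}, {b,c,e}, {b,c,f}, {b,d,e}, {b,d,f}, {b,e,f}, {c,d,e}, {c,d,f}, {c,e,f}, {d,e,f}, {a,b,c,d}, {a,b,c,e}, {a,b,c,f}, {a,b,d,e}, {a,b,d,f}, {a,b,e,f}, {a,c,d,e}, {a,c,d,f}, {a,c,e,f}, {a,d,e,f}, {b,c,d,e}, {b,c,d,f}, {b,c,e,f}, {b,d,e,f}, {c,d,e,f}, {a,b,c,d,e}, {a,b,c,d,f}, {a,b,c,e,f}, {a,b,d,e,f}, {a,c,d,e,f}, {b,c,d,e,f}, X }

Trace:
Begin from { {}, {a,b,c}, {a,b,d}, {b,d,e}, X } (that is, 𝒢 plus ∅ and X).
Round 1: 6 new —
  {a,c,f}  = ᶜ of {b,d,e}
  {c,e,f}  = ᶜ of {a,b,d}
  {d,e,f}  = ᶜ of {a,b,c}
  {a,b,c,d}  = {a,b,c} ∪ {a,b,d}
  {a,b,d,e}  = {a,b,d} ∪ {b,d,e}
  {a,b,c,d,e}  = {a,b,c} ∪ {b,d,e}
  (now 11)
Round 2. New:
  {f}  = ᶜ of {a,b,c,d,e}
  {c,f}  = ᶜ of {a,b,d,e}
  {e,f}  = ᶜ of {a,b,c,d}
  {a,b,c,f}  = {a,b,c} ∪ {a,c,f}
  {a,c,e,f}  = {a,c,f} ∪ {c,e,f}
  {b,d,e,f}  = {d,e,f} ∪ {b,d,e}
  {c,d,e,f}  = {c,e,f} ∪ {d,e,f}
  {a,b,c,d,f}  = {a,c,f} ∪ {a,b,d}
  {a,b,c,e,f}  = {a,b,c} ∪ {c,e,f}
  {a,b,d,e,f}  = {a,b,d,e} ∪ {d,e,f}
  {a,c,d,e,f}  = {a,c,f} ∪ {d,e,f}
  {b,c,d,e,f}  = {c,e,f} ∪ {b,d,e}
  (now 23)
Round 3 adds 10:
  {a}  = ᶜ of {b,c,d,e,f}
  {b}  = ᶜ of {a,c,d,e,f}
  {c}  = ᶜ of {a,b,d,e,f}
  {d}  = ᶜ of {a,b,c,e,f}
  {e}  = ᶜ of {a,b,c,d,f}
  {a,b}  = ᶜ of {c,d,e,f}
  {a,c}  = ᶜ of {b,d,e,f}
  {b,d}  = ᶜ of {a,c,e,f}
  {d,e}  = ᶜ of {a,b,c,f}
  {a,b,d,f}  = {f} ∪ {a,b,d}
  (now 33)
Round 4: +29 →
  {a,d}  = {a} ∪ {d}
  {a,e}  = {a} ∪ {e}
  {a,f}  = {a} ∪ {f}
  {b,c}  = {b} ∪ {c}
  {b,e}  = {b} ∪ {e}
  {b,f}  = {b} ∪ {f}
  {c,d}  = {c} ∪ {d}
  {c,e}  = ᶜ of {a,b,d,f}
  {d,f}  = {f} ∪ {d}
  {a,b,e}  = {a,b} ∪ {e}
  {a,b,f}  = {a,b} ∪ {f}
  {a,c,d}  = {a,c} ∪ {d}
  {a,c,e}  = {e} ∪ {a,c}
  {a,d,e}  = {a} ∪ {d,e}
  {a,e,f}  = {e,f} ∪ {a}
  {b,c,d}  = {c} ∪ {b,d}
  {b,c,f}  = {b} ∪ {c,f}
  {b,d,f}  = {f} ∪ {b,d}
  {b,e,f}  = {e,f} ∪ {b}
  {c,d,e}  = {d,e} ∪ {c}
  {c,d,f}  = {c,f} ∪ {d}
  {a,b,c,e}  = {a,b,c} ∪ {e}
  {a,b,e,f}  = {e,f} ∪ {a,b}
  {a,c,d,e}  = {d,e} ∪ {a,c}
  {a,c,d,f}  = {a,c,f} ∪ {d}
  {a,d,e,f}  = {a} ∪ {d,e,f}
  {b,c,d,e}  = {c} ∪ {b,d,e}
  {b,c,d,f}  = {c,f} ∪ {b,d}
  {b,c,e,f}  = {b} ∪ {c,e,f}
  (now 62)
Round 5 adds 2:
  {a,d,f}  = {a,f} ∪ {a,d}
  {b,c,e}  = {b,e} ∪ {c,e}
  (now 64)
Round 6: stable.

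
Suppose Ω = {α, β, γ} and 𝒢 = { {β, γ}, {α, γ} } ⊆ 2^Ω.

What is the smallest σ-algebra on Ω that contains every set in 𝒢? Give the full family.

Seed the family with 𝒢 together with ∅ and Ω: { ∅, {α, γ}, {β, γ}, Ω }.
Iteration 1. New:
  {α}  = ᶜ of {β, γ}
  {β}  = ᶜ of {α, γ}
Iteration 2 adds 1:
  {α, β}  = {β} ∪ {α}
Iteration 3 (1 new):
  {γ}  = ᶜ of {α, β}
Iteration 4: closed — nothing new.

σ(𝒢) = { ∅, {α}, {β}, {γ}, {α, β}, {α, γ}, {β, γ}, Ω }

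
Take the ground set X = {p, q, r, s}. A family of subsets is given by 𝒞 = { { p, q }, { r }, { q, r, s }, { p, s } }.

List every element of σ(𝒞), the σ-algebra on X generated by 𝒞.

Seed the family with 𝒞 together with ∅ and X: { {}, { r }, { p, q }, { p, s }, { q, r, s }, X }.
Round 1: 6 new —
  { p }  = ᶜ of { q, r, s }
  { q, r }  = ᶜ of { p, s }
  { r, s }  = ᶜ of { p, q }
  { p, q, r }  = { r } ∪ { p, q }
  { p, q, s }  = ᶜ of { r }
  { p, r, s }  = { r } ∪ { p, s }
  — 12 sets.
Round 2. New:
  { q }  = ᶜ of { p, r, s }
  { s }  = ᶜ of { p, q, r }
  { p, r }  = { r } ∪ { p }
  — 15 sets.
Round 3 (1 new):
  { q, s }  = ᶜ of { p, r }
  — 16 sets.
Round 4: stable.

|σ(𝒞)| = 16.  σ(𝒞) = { {}, { p }, { q }, { r }, { s }, { p, q }, { p, r }, { p, s }, { q, r }, { q, s }, { r, s }, { p, q, r }, { p, q, s }, { p, r, s }, { q, r, s }, X }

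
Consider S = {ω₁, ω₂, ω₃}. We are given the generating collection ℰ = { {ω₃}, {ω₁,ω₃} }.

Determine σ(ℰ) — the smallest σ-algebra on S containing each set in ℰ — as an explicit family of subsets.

Start: ℰ ∪ {∅, S} = { {}, {ω₃}, {ω₁,ω₃}, S }.
Round 1. New:
  {ω₂}  = complement {ω₁,ω₃}
  {ω₁,ω₂}  = complement {ω₃}
Round 2: 1 new —
  {ω₂,ω₃}  = {ω₃} ∪ {ω₂}
Round 3. New:
  {ω₁}  = complement {ω₂,ω₃}
Round 4: closed — nothing new.

Hence σ(ℰ) has 8 members: { {}, {ω₁}, {ω₂}, {ω₃}, {ω₁,ω₂}, {ω₁,ω₃}, {ω₂,ω₃}, S }.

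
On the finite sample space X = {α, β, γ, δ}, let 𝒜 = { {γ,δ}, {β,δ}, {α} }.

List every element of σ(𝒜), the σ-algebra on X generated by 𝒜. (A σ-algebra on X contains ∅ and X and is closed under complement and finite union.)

Take S₀ = 𝒜 ∪ {∅, X} = { ∅, {α}, {β,δ}, {γ,δ}, X }.
Round 1: 5 new —
  {α,β}  = complement {γ,δ}
  {α,γ}  = complement {β,δ}
  {α,β,δ}  = {β,δ} ∪ {α}
  {α,γ,δ}  = {γ,δ} ∪ {α}
  {β,γ,δ}  = complement {α}
  [10 total]
Round 2. New:
  {β}  = complement {α,γ,δ}
  {γ}  = complement {α,β,δ}
  {α,β,γ}  = {α,β} ∪ {α,γ}
  [13 total]
Round 3: 2 new —
  {δ}  = complement {α,β,γ}
  {β,γ}  = {γ} ∪ {β}
  [15 total]
Round 4 (1 new):
  {α,δ}  = complement {β,γ}
  [16 total]
Round 5: stable.

Therefore σ(𝒜) = { ∅, {α}, {β}, {γ}, {δ}, {α,β}, {α,γ}, {α,δ}, {β,γ}, {β,δ}, {γ,δ}, {α,β,γ}, {α,β,δ}, {α,γ,δ}, {β,γ,δ}, X } (|σ(𝒜)| = 16).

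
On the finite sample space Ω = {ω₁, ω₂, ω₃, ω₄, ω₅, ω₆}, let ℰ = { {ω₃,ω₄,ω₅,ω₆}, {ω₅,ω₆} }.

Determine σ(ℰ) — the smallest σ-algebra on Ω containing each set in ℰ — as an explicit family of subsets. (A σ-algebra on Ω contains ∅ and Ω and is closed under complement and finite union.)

σ(ℰ) = { {}, {ω₁,ω₂}, {ω₃,ω₄}, {ω₅,ω₆}, {ω₁,ω₂,ω₃,ω₄}, {ω₁,ω₂,ω₅,ω₆}, {ω₃,ω₄,ω₅,ω₆}, Ω }

Derivation:
Initial family (4 sets): { {}, {ω₅,ω₆}, {ω₃,ω₄,ω₅,ω₆}, Ω }.
Round 1 (2 new):
  {ω₁,ω₂}  = {ω₃,ω₄,ω₅,ω₆}ᶜ
  {ω₁,ω₂,ω₃,ω₄}  = {ω₅,ω₆}ᶜ
Round 2 (1 new):
  {ω₁,ω₂,ω₅,ω₆}  = {ω₅,ω₆} ∪ {ω₁,ω₂}
Round 3. New:
  {ω₃,ω₄}  = {ω₁,ω₂,ω₅,ω₆}ᶜ
Round 4: stable.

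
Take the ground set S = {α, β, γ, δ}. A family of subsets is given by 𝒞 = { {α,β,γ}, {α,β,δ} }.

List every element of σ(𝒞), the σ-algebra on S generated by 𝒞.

σ(𝒞) = { {}, {γ}, {δ}, {α,β}, {γ,δ}, {α,β,γ}, {α,β,δ}, S }

Trace:
Begin from { {}, {α,β,γ}, {α,β,δ}, S } (that is, 𝒞 plus ∅ and S).
Iteration 1. New:
  {γ}  = ᶜ of {α,β,δ}
  {δ}  = ᶜ of {α,β,γ}
  |family| = 6
Iteration 2 adds 1:
  {γ,δ}  = {γ} ∪ {δ}
  |family| = 7
Iteration 3. New:
  {α,β}  = ᶜ of {γ,δ}
  |family| = 8
Iteration 4: closed — nothing new.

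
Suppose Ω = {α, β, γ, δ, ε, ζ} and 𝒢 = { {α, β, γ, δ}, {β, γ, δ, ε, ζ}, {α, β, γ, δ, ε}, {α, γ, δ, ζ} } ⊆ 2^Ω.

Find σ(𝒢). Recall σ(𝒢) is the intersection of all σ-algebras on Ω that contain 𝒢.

Initial family (6 sets): { {}, {α, β, γ, δ}, {α, γ, δ, ζ}, {α, β, γ, δ, ε}, {β, γ, δ, ε, ζ}, Ω }.
Round 1. New:
  {α}  = complement {β, γ, δ, ε, ζ}
  {ζ}  = complement {α, β, γ, δ, ε}
  {β, ε}  = complement {α, γ, δ, ζ}
  {ε, ζ}  = complement {α, β, γ, δ}
  {α, β, γ, δ, ζ}  = {α, γ, δ, ζ} ∪ {α, β, γ, δ}
  (now 11)
Round 2. New:
  {ε}  = complement {α, β, γ, δ, ζ}
  {α, ζ}  = {ζ} ∪ {α}
  {α, β, ε}  = {β, ε} ∪ {α}
  {α, ε, ζ}  = {ε, ζ} ∪ {α}
  {β, ε, ζ}  = {β, ε} ∪ {ε, ζ}
  {α, γ, δ, ε, ζ}  = {ε, ζ} ∪ {α, γ, δ, ζ}
  (now 17)
Round 3. New:
  {β}  = complement {α, γ, δ, ε, ζ}
  {α, ε}  = {ε} ∪ {α}
  {α, γ, δ}  = complement {β, ε, ζ}
  {β, γ, δ}  = complement {α, ε, ζ}
  {γ, δ, ζ}  = complement {α, β, ε}
  {α, β, ε, ζ}  = {β, ε} ∪ {α, ε, ζ}
  {β, γ, δ, ε}  = complement {α, ζ}
  (now 24)
Round 4 adds 7:
  {α, β}  = {β} ∪ {α}
  {β, ζ}  = {β} ∪ {ζ}
  {γ, δ}  = complement {α, β, ε, ζ}
  {α, β, ζ}  = {α, ζ} ∪ {β}
  {α, γ, δ, ε}  = {ε} ∪ {α, γ, δ}
  {β, γ, δ, ζ}  = complement {α, ε}
  {γ, δ, ε, ζ}  = {ε, ζ} ∪ {γ, δ, ζ}
  (now 31)
Round 5: 1 new —
  {γ, δ, ε}  = complement {α, β, ζ}
  (now 32)
Round 6 adds nothing — fixpoint reached.

Therefore σ(𝒢) = { {}, {α}, {β}, {ε}, {ζ}, {α, β}, {α, ε}, {α, ζ}, {β, ε}, {β, ζ}, {γ, δ}, {ε, ζ}, {α, β, ε}, {α, β, ζ}, {α, γ, δ}, {α, ε, ζ}, {β, γ, δ}, {β, ε, ζ}, {γ, δ, ε}, {γ, δ, ζ}, {α, β, γ, δ}, {α, β, ε, ζ}, {α, γ, δ, ε}, {α, γ, δ, ζ}, {β, γ, δ, ε}, {β, γ, δ, ζ}, {γ, δ, ε, ζ}, {α, β, γ, δ, ε}, {α, β, γ, δ, ζ}, {α, γ, δ, ε, ζ}, {β, γ, δ, ε, ζ}, Ω } (|σ(𝒢)| = 32).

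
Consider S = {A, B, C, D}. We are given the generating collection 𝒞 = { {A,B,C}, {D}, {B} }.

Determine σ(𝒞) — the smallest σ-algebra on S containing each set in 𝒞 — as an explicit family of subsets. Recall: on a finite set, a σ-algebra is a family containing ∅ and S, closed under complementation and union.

σ(𝒞) = { {}, {B}, {D}, {A,C}, {B,D}, {A,B,C}, {A,C,D}, S }

Working:
Begin from { {}, {B}, {D}, {A,B,C}, S } (that is, 𝒞 plus ∅ and S).
Step 1: +2 →
  {B,D}  = {D} ∪ {B}
  {A,C,D}  = ᶜ of {B}
Step 2 adds 1:
  {A,C}  = ᶜ of {B,D}
Step 3: already closed under ᶜ and ∪.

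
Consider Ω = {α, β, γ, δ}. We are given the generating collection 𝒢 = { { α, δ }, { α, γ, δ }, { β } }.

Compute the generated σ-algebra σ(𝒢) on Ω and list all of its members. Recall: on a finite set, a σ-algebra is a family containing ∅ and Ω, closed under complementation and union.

Answer: σ(𝒢) = { {}, { β }, { γ }, { α, δ }, { β, γ }, { α, β, δ }, { α, γ, δ }, Ω }

Trace:
Take S₀ = 𝒢 ∪ {∅, Ω} = { {}, { β }, { α, δ }, { α, γ, δ }, Ω }.
Round 1 adds 2:
  { β, γ }  = complement { α, δ }
  { α, β, δ }  = { α, δ } ∪ { β }
  (now 7)
Round 2: +1 →
  { γ }  = complement { α, β, δ }
  (now 8)
Round 3: no new sets; the family is a σ-algebra.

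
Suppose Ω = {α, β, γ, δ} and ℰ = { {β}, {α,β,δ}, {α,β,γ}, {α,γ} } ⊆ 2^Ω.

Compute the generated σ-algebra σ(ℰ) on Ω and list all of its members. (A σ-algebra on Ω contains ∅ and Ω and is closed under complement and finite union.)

σ(ℰ) (16 sets): { {}, {α}, {β}, {γ}, {δ}, {α,β}, {α,γ}, {α,δ}, {β,γ}, {β,δ}, {γ,δ}, {α,β,γ}, {α,β,δ}, {α,γ,δ}, {β,γ,δ}, Ω }

Trace:
Start: ℰ ∪ {∅, Ω} = { {}, {β}, {α,γ}, {α,β,γ}, {α,β,δ}, Ω }.
Step 1. New:
  {γ}  = Ω∖{α,β,δ}
  {δ}  = Ω∖{α,β,γ}
  {β,δ}  = Ω∖{α,γ}
  {α,γ,δ}  = Ω∖{β}
  — 10 sets.
Step 2. New:
  {β,γ}  = {β} ∪ {γ}
  {γ,δ}  = {γ} ∪ {δ}
  {β,γ,δ}  = {γ} ∪ {β,δ}
  — 13 sets.
Step 3. New:
  {α}  = Ω∖{β,γ,δ}
  {α,β}  = Ω∖{γ,δ}
  {α,δ}  = Ω∖{β,γ}
  — 16 sets.
After Step 4 the family is unchanged; done.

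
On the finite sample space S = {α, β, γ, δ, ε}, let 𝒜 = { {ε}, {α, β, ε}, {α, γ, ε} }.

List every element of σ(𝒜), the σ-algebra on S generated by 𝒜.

Answer: σ(𝒜) = { ∅, {α}, {β}, {γ}, {δ}, {ε}, {α, β}, {α, γ}, {α, δ}, {α, ε}, {β, γ}, {β, δ}, {β, ε}, {γ, δ}, {γ, ε}, {δ, ε}, {α, β, γ}, {α, β, δ}, {α, β, ε}, {α, γ, δ}, {α, γ, ε}, {α, δ, ε}, {β, γ, δ}, {β, γ, ε}, {β, δ, ε}, {γ, δ, ε}, {α, β, γ, δ}, {α, β, γ, ε}, {α, β, δ, ε}, {α, γ, δ, ε}, {β, γ, δ, ε}, S }

Check:
Take S₀ = 𝒜 ∪ {∅, S} = { ∅, {ε}, {α, β, ε}, {α, γ, ε}, S }.
Step 1. New:
  {β, δ}  = ᶜ of {α, γ, ε}
  {γ, δ}  = ᶜ of {α, β, ε}
  {α, β, γ, δ}  = ᶜ of {ε}
  {α, β, γ, ε}  = {α, β, ε} ∪ {α, γ, ε}
  |family| = 9
Step 2: +6 →
  {δ}  = ᶜ of {α, β, γ, ε}
  {β, γ, δ}  = {γ, δ} ∪ {β, δ}
  {β, δ, ε}  = {ε} ∪ {β, δ}
  {γ, δ, ε}  = {γ, δ} ∪ {ε}
  {α, β, δ, ε}  = {α, β, ε} ∪ {β, δ}
  {α, γ, δ, ε}  = {γ, δ} ∪ {α, γ, ε}
  |family| = 15
Step 3 (7 new):
  {β}  = ᶜ of {α, γ, δ, ε}
  {γ}  = ᶜ of {α, β, δ, ε}
  {α, β}  = ᶜ of {γ, δ, ε}
  {α, γ}  = ᶜ of {β, δ, ε}
  {α, ε}  = ᶜ of {β, γ, δ}
  {δ, ε}  = {δ} ∪ {ε}
  {β, γ, δ, ε}  = {γ, δ, ε} ∪ {β, γ, δ}
  |family| = 22
Step 4 adds 8:
  {α}  = ᶜ of {β, γ, δ, ε}
  {β, γ}  = {β} ∪ {γ}
  {β, ε}  = {β} ∪ {ε}
  {γ, ε}  = {ε} ∪ {γ}
  {α, β, γ}  = ᶜ of {δ, ε}
  {α, β, δ}  = {β, δ} ∪ {α, β}
  {α, γ, δ}  = {γ, δ} ∪ {α, γ}
  {α, δ, ε}  = {δ, ε} ∪ {α, ε}
  |family| = 30
Step 5: 2 new —
  {α, δ}  = {δ} ∪ {α}
  {β, γ, ε}  = {β, ε} ∪ {γ}
  |family| = 32
Step 6: no new sets; the family is a σ-algebra.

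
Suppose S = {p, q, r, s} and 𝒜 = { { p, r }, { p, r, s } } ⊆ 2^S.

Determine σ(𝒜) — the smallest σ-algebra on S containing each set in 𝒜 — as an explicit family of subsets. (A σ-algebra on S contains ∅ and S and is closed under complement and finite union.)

Initial family (4 sets): { ∅, { p, r }, { p, r, s }, S }.
Step 1 adds 2:
  { q }  = ᶜ of { p, r, s }
  { q, s }  = ᶜ of { p, r }
  |family| = 6
Step 2 adds 1:
  { p, q, r }  = { p, r } ∪ { q }
  |family| = 7
Step 3. New:
  { s }  = ᶜ of { p, q, r }
  |family| = 8
Step 4: closed — nothing new.

Therefore σ(𝒜) = { ∅, { q }, { s }, { p, r }, { q, s }, { p, q, r }, { p, r, s }, S } (|σ(𝒜)| = 8).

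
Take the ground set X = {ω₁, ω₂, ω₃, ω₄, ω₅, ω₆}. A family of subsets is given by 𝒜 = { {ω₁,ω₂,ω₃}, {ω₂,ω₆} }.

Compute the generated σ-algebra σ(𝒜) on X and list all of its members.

Initial family (4 sets): { {}, {ω₂,ω₆}, {ω₁,ω₂,ω₃}, X }.
Iteration 1 adds 3:
  {ω₄,ω₅,ω₆}  = {ω₁,ω₂,ω₃}ᶜ
  {ω₁,ω₂,ω₃,ω₆}  = {ω₂,ω₆} ∪ {ω₁,ω₂,ω₃}
  {ω₁,ω₃,ω₄,ω₅}  = {ω₂,ω₆}ᶜ
  (now 7)
Iteration 2. New:
  {ω₄,ω₅}  = {ω₁,ω₂,ω₃,ω₆}ᶜ
  {ω₂,ω₄,ω₅,ω₆}  = {ω₂,ω₆} ∪ {ω₄,ω₅,ω₆}
  {ω₁,ω₂,ω₃,ω₄,ω₅}  = {ω₁,ω₂,ω₃} ∪ {ω₁,ω₃,ω₄,ω₅}
  {ω₁,ω₃,ω₄,ω₅,ω₆}  = {ω₁,ω₃,ω₄,ω₅} ∪ {ω₄,ω₅,ω₆}
  (now 11)
Iteration 3. New:
  {ω₂}  = {ω₁,ω₃,ω₄,ω₅,ω₆}ᶜ
  {ω₆}  = {ω₁,ω₂,ω₃,ω₄,ω₅}ᶜ
  {ω₁,ω₃}  = {ω₂,ω₄,ω₅,ω₆}ᶜ
  (now 14)
Iteration 4. New:
  {ω₁,ω₃,ω₆}  = {ω₁,ω₃} ∪ {ω₆}
  {ω₂,ω₄,ω₅}  = {ω₄,ω₅} ∪ {ω₂}
  (now 16)
Iteration 5: stable.

σ(𝒜) = { {}, {ω₂}, {ω₆}, {ω₁,ω₃}, {ω₂,ω₆}, {ω₄,ω₅}, {ω₁,ω₂,ω₃}, {ω₁,ω₃,ω₆}, {ω₂,ω₄,ω₅}, {ω₄,ω₅,ω₆}, {ω₁,ω₂,ω₃,ω₆}, {ω₁,ω₃,ω₄,ω₅}, {ω₂,ω₄,ω₅,ω₆}, {ω₁,ω₂,ω₃,ω₄,ω₅}, {ω₁,ω₃,ω₄,ω₅,ω₆}, X }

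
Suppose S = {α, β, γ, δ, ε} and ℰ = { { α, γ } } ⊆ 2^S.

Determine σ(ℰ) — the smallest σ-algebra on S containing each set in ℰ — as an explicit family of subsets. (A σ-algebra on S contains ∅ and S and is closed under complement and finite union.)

Seed the family with ℰ together with ∅ and S: { {  }, { α, γ }, S }.
Step 1 (1 new):
  { β, δ, ε }  = ᶜ of { α, γ }
  — 4 sets.
After Step 2 the family is unchanged; done.

σ(ℰ) = { {  }, { α, γ }, { β, δ, ε }, S }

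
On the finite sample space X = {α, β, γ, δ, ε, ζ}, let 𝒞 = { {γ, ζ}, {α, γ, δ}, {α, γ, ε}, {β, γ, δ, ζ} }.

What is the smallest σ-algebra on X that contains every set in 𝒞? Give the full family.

Seed the family with 𝒞 together with ∅ and X: { {}, {γ, ζ}, {α, γ, δ}, {α, γ, ε}, {β, γ, δ, ζ}, X }.
Step 1: 8 new —
  {α, ε}  = complement {β, γ, δ, ζ}
  {β, δ, ζ}  = complement {α, γ, ε}
  {β, ε, ζ}  = complement {α, γ, δ}
  {α, β, δ, ε}  = complement {γ, ζ}
  {α, γ, δ, ε}  = {α, γ, δ} ∪ {α, γ, ε}
  {α, γ, δ, ζ}  = {α, γ, δ} ∪ {γ, ζ}
  {α, γ, ε, ζ}  = {γ, ζ} ∪ {α, γ, ε}
  {α, β, γ, δ, ζ}  = {α, γ, δ} ∪ {β, γ, δ, ζ}
  — 14 sets.
Step 2. New:
  {ε}  = complement {α, β, γ, δ, ζ}
  {β, δ}  = complement {α, γ, ε, ζ}
  {β, ε}  = complement {α, γ, δ, ζ}
  {β, ζ}  = complement {α, γ, δ, ε}
  {α, β, ε, ζ}  = {β, ε, ζ} ∪ {α, ε}
  {β, γ, ε, ζ}  = {β, ε, ζ} ∪ {γ, ζ}
  {β, δ, ε, ζ}  = {β, δ, ζ} ∪ {β, ε, ζ}
  {α, β, γ, δ, ε}  = {α, γ, ε} ∪ {α, β, δ, ε}
  {α, β, γ, ε, ζ}  = {α, γ, ε, ζ} ∪ {β, ε, ζ}
  {α, β, δ, ε, ζ}  = {β, δ, ζ} ∪ {α, β, δ, ε}
  {α, γ, δ, ε, ζ}  = {α, γ, ε, ζ} ∪ {α, γ, δ}
  {β, γ, δ, ε, ζ}  = {β, ε, ζ} ∪ {β, γ, δ, ζ}
  — 26 sets.
Step 3. New:
  {α}  = complement {β, γ, δ, ε, ζ}
  {β}  = complement {α, γ, δ, ε, ζ}
  {γ}  = complement {α, β, δ, ε, ζ}
  {δ}  = complement {α, β, γ, ε, ζ}
  {ζ}  = complement {α, β, γ, δ, ε}
  {α, γ}  = complement {β, δ, ε, ζ}
  {α, δ}  = complement {β, γ, ε, ζ}
  {γ, δ}  = complement {α, β, ε, ζ}
  {α, β, ε}  = {β, ε} ∪ {α, ε}
  {β, γ, ζ}  = {β, ζ} ∪ {γ, ζ}
  {β, δ, ε}  = {β, ε} ∪ {β, δ}
  {γ, ε, ζ}  = {ε} ∪ {γ, ζ}
  {α, β, γ, δ}  = {α, γ, δ} ∪ {β, δ}
  {α, β, γ, ε}  = {β, ε} ∪ {α, γ, ε}
  — 40 sets.
Step 4 adds 22:
  {α, β}  = {β} ∪ {α}
  {α, ζ}  = {α} ∪ {ζ}
  {β, γ}  = {β} ∪ {γ}
  {γ, ε}  = {γ} ∪ {ε}
  {δ, ε}  = {δ} ∪ {ε}
  {δ, ζ}  = complement {α, β, γ, ε}
  {ε, ζ}  = complement {α, β, γ, δ}
  {α, β, γ}  = {β} ∪ {α, γ}
  {α, β, δ}  = complement {γ, ε, ζ}
  {α, β, ζ}  = {β, ζ} ∪ {α}
  {α, γ, ζ}  = complement {β, δ, ε}
  {α, δ, ε}  = complement {β, γ, ζ}
  {α, δ, ζ}  = {α, δ} ∪ {ζ}
  {α, ε, ζ}  = {α, ε} ∪ {ζ}
  {β, γ, δ}  = {γ, δ} ∪ {β}
  {β, γ, ε}  = {γ} ∪ {β, ε}
  {γ, δ, ε}  = {γ, δ} ∪ {ε}
  {γ, δ, ζ}  = complement {α, β, ε}
  {α, β, γ, ζ}  = {α, γ} ∪ {β, γ, ζ}
  {α, β, δ, ζ}  = {β, δ, ζ} ∪ {α}
  {β, γ, δ, ε}  = {γ, δ} ∪ {β, δ, ε}
  {γ, δ, ε, ζ}  = {γ, δ} ∪ {γ, ε, ζ}
  — 62 sets.
Step 5 (2 new):
  {δ, ε, ζ}  = complement {α, β, γ}
  {α, δ, ε, ζ}  = complement {β, γ}
  — 64 sets.
After Step 6 the family is unchanged; done.

|σ(𝒞)| = 64.  σ(𝒞) = { {}, {α}, {β}, {γ}, {δ}, {ε}, {ζ}, {α, β}, {α, γ}, {α, δ}, {α, ε}, {α, ζ}, {β, γ}, {β, δ}, {β, ε}, {β, ζ}, {γ, δ}, {γ, ε}, {γ, ζ}, {δ, ε}, {δ, ζ}, {ε, ζ}, {α, β, γ}, {α, β, δ}, {α, β, ε}, {α, β, ζ}, {α, γ, δ}, {α, γ, ε}, {α, γ, ζ}, {α, δ, ε}, {α, δ, ζ}, {α, ε, ζ}, {β, γ, δ}, {β, γ, ε}, {β, γ, ζ}, {β, δ, ε}, {β, δ, ζ}, {β, ε, ζ}, {γ, δ, ε}, {γ, δ, ζ}, {γ, ε, ζ}, {δ, ε, ζ}, {α, β, γ, δ}, {α, β, γ, ε}, {α, β, γ, ζ}, {α, β, δ, ε}, {α, β, δ, ζ}, {α, β, ε, ζ}, {α, γ, δ, ε}, {α, γ, δ, ζ}, {α, γ, ε, ζ}, {α, δ, ε, ζ}, {β, γ, δ, ε}, {β, γ, δ, ζ}, {β, γ, ε, ζ}, {β, δ, ε, ζ}, {γ, δ, ε, ζ}, {α, β, γ, δ, ε}, {α, β, γ, δ, ζ}, {α, β, γ, ε, ζ}, {α, β, δ, ε, ζ}, {α, γ, δ, ε, ζ}, {β, γ, δ, ε, ζ}, X }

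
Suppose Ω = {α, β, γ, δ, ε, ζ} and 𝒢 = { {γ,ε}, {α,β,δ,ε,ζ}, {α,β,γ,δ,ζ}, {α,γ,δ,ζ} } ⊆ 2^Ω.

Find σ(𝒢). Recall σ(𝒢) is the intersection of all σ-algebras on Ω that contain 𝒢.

Start: 𝒢 ∪ {∅, Ω} = { {}, {γ,ε}, {α,γ,δ,ζ}, {α,β,γ,δ,ζ}, {α,β,δ,ε,ζ}, Ω }.
Iteration 1: 5 new —
  {γ}  = Ω∖{α,β,δ,ε,ζ}
  {ε}  = Ω∖{α,β,γ,δ,ζ}
  {β,ε}  = Ω∖{α,γ,δ,ζ}
  {α,β,δ,ζ}  = Ω∖{γ,ε}
  {α,γ,δ,ε,ζ}  = {α,γ,δ,ζ} ∪ {γ,ε}
  (now 11)
Iteration 2: 2 new —
  {β}  = Ω∖{α,γ,δ,ε,ζ}
  {β,γ,ε}  = {β,ε} ∪ {γ}
  (now 13)
Iteration 3: +2 →
  {β,γ}  = {γ} ∪ {β}
  {α,δ,ζ}  = Ω∖{β,γ,ε}
  (now 15)
Iteration 4: +1 →
  {α,δ,ε,ζ}  = Ω∖{β,γ}
  (now 16)
After Iteration 5 the family is unchanged; done.

σ(𝒢) = { {}, {β}, {γ}, {ε}, {β,γ}, {β,ε}, {γ,ε}, {α,δ,ζ}, {β,γ,ε}, {α,β,δ,ζ}, {α,γ,δ,ζ}, {α,δ,ε,ζ}, {α,β,γ,δ,ζ}, {α,β,δ,ε,ζ}, {α,γ,δ,ε,ζ}, Ω }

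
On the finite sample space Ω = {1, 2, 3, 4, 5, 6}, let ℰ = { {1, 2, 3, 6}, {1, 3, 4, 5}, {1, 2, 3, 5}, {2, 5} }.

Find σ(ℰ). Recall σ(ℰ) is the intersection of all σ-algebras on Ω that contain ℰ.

Begin from { {}, {2, 5}, {1, 2, 3, 5}, {1, 2, 3, 6}, {1, 3, 4, 5}, Ω } (that is, ℰ plus ∅ and Ω).
Round 1: 6 new —
  {2, 6}  = complement {1, 3, 4, 5}
  {4, 5}  = complement {1, 2, 3, 6}
  {4, 6}  = complement {1, 2, 3, 5}
  {1, 3, 4, 6}  = complement {2, 5}
  {1, 2, 3, 4, 5}  = {2, 5} ∪ {1, 3, 4, 5}
  {1, 2, 3, 5, 6}  = {2, 5} ∪ {1, 2, 3, 6}
Round 2 adds 9:
  {4}  = complement {1, 2, 3, 5, 6}
  {6}  = complement {1, 2, 3, 4, 5}
  {2, 4, 5}  = {2, 5} ∪ {4, 5}
  {2, 4, 6}  = {2, 6} ∪ {4, 6}
  {2, 5, 6}  = {2, 5} ∪ {2, 6}
  {4, 5, 6}  = {4, 5} ∪ {4, 6}
  {2, 4, 5, 6}  = {2, 5} ∪ {4, 6}
  {1, 2, 3, 4, 6}  = {2, 6} ∪ {1, 3, 4, 6}
  {1, 3, 4, 5, 6}  = {4, 5} ∪ {1, 3, 4, 6}
Round 3 (7 new):
  {2}  = complement {1, 3, 4, 5, 6}
  {5}  = complement {1, 2, 3, 4, 6}
  {1, 3}  = complement {2, 4, 5, 6}
  {1, 2, 3}  = complement {4, 5, 6}
  {1, 3, 4}  = complement {2, 5, 6}
  {1, 3, 5}  = complement {2, 4, 6}
  {1, 3, 6}  = complement {2, 4, 5}
Round 4: 4 new —
  {2, 4}  = {2} ∪ {4}
  {5, 6}  = {6} ∪ {5}
  {1, 2, 3, 4}  = {1, 2, 3} ∪ {1, 3, 4}
  {1, 3, 5, 6}  = {1, 3, 6} ∪ {1, 3, 5}
After Round 5 the family is unchanged; done.

Therefore σ(ℰ) = { {}, {2}, {4}, {5}, {6}, {1, 3}, {2, 4}, {2, 5}, {2, 6}, {4, 5}, {4, 6}, {5, 6}, {1, 2, 3}, {1, 3, 4}, {1, 3, 5}, {1, 3, 6}, {2, 4, 5}, {2, 4, 6}, {2, 5, 6}, {4, 5, 6}, {1, 2, 3, 4}, {1, 2, 3, 5}, {1, 2, 3, 6}, {1, 3, 4, 5}, {1, 3, 4, 6}, {1, 3, 5, 6}, {2, 4, 5, 6}, {1, 2, 3, 4, 5}, {1, 2, 3, 4, 6}, {1, 2, 3, 5, 6}, {1, 3, 4, 5, 6}, Ω } (|σ(ℰ)| = 32).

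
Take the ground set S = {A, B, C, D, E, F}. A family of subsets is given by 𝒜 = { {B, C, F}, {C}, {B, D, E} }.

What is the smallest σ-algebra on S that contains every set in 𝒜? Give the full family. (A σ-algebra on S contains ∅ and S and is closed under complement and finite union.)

Take S₀ = 𝒜 ∪ {∅, S} = { {}, {C}, {B, C, F}, {B, D, E}, S }.
Round 1. New:
  {A, C, F}  = ᶜ of {B, D, E}
  {A, D, E}  = ᶜ of {B, C, F}
  {B, C, D, E}  = {C} ∪ {B, D, E}
  {A, B, D, E, F}  = ᶜ of {C}
  {B, C, D, E, F}  = {B, C, F} ∪ {B, D, E}
  (now 10)
Round 2. New:
  {A}  = ᶜ of {B, C, D, E, F}
  {A, F}  = ᶜ of {B, C, D, E}
  {A, B, C, F}  = {A, C, F} ∪ {B, C, F}
  {A, B, D, E}  = {A, D, E} ∪ {B, D, E}
  {A, C, D, E}  = {A, D, E} ∪ {C}
  {A, B, C, D, E}  = {A, D, E} ∪ {B, C, D, E}
  {A, C, D, E, F}  = {A, D, E} ∪ {A, C, F}
  (now 17)
Round 3 adds 7:
  {B}  = ᶜ of {A, C, D, E, F}
  {F}  = ᶜ of {A, B, C, D, E}
  {A, C}  = {C} ∪ {A}
  {B, F}  = ᶜ of {A, C, D, E}
  {C, F}  = ᶜ of {A, B, D, E}
  {D, E}  = ᶜ of {A, B, C, F}
  {A, D, E, F}  = {A, D, E} ∪ {A, F}
  (now 24)
Round 4. New:
  {A, B}  = {B} ∪ {A}
  {B, C}  = ᶜ of {A, D, E, F}
  {A, B, C}  = {B} ∪ {A, C}
  {A, B, F}  = {A, F} ∪ {B}
  {C, D, E}  = {D, E} ∪ {C}
  {D, E, F}  = {F} ∪ {D, E}
  {B, D, E, F}  = ᶜ of {A, C}
  {C, D, E, F}  = {D, E} ∪ {C, F}
  (now 32)
Round 5: stable.

σ(𝒜) = { {}, {A}, {B}, {C}, {F}, {A, B}, {A, C}, {A, F}, {B, C}, {B, F}, {C, F}, {D, E}, {A, B, C}, {A, B, F}, {A, C, F}, {A, D, E}, {B, C, F}, {B, D, E}, {C, D, E}, {D, E, F}, {A, B, C, F}, {A, B, D, E}, {A, C, D, E}, {A, D, E, F}, {B, C, D, E}, {B, D, E, F}, {C, D, E, F}, {A, B, C, D, E}, {A, B, D, E, F}, {A, C, D, E, F}, {B, C, D, E, F}, S }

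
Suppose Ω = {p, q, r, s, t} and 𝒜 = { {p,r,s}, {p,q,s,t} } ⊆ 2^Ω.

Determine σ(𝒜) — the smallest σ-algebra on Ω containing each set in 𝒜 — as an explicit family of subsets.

Initial family (4 sets): { {}, {p,r,s}, {p,q,s,t}, Ω }.
Iteration 1: 2 new —
  {r}  = ᶜ of {p,q,s,t}
  {q,t}  = ᶜ of {p,r,s}
Iteration 2: +1 →
  {q,r,t}  = {r} ∪ {q,t}
Iteration 3: +1 →
  {p,s}  = ᶜ of {q,r,t}
Iteration 4 adds nothing — fixpoint reached.

Therefore σ(𝒜) = { {}, {r}, {p,s}, {q,t}, {p,r,s}, {q,r,t}, {p,q,s,t}, Ω } (|σ(𝒜)| = 8).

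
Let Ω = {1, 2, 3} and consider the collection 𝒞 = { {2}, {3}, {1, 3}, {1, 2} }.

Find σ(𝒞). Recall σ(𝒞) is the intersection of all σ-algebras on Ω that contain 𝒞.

Seed the family with 𝒞 together with ∅ and Ω: { {}, {2}, {3}, {1, 2}, {1, 3}, Ω }.
Step 1: +1 →
  {2, 3}  = {3} ∪ {2}
  |family| = 7
Step 2: 1 new —
  {1}  = ᶜ of {2, 3}
  |family| = 8
After Step 3 the family is unchanged; done.

Hence σ(𝒞) has 8 members: { {}, {1}, {2}, {3}, {1, 2}, {1, 3}, {2, 3}, Ω }.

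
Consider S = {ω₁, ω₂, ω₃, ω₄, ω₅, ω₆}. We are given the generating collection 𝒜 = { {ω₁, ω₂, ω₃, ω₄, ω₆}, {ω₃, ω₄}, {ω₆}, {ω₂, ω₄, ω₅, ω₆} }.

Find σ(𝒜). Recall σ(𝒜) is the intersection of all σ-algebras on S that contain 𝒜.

Start: 𝒜 ∪ {∅, S} = { {}, {ω₆}, {ω₃, ω₄}, {ω₂, ω₄, ω₅, ω₆}, {ω₁, ω₂, ω₃, ω₄, ω₆}, S }.
Step 1 adds 6:
  {ω₅}  = {ω₁, ω₂, ω₃, ω₄, ω₆}ᶜ
  {ω₁, ω₃}  = {ω₂, ω₄, ω₅, ω₆}ᶜ
  {ω₃, ω₄, ω₆}  = {ω₃, ω₄} ∪ {ω₆}
  {ω₁, ω₂, ω₅, ω₆}  = {ω₃, ω₄}ᶜ
  {ω₁, ω₂, ω₃, ω₄, ω₅}  = {ω₆}ᶜ
  {ω₂, ω₃, ω₄, ω₅, ω₆}  = {ω₃, ω₄} ∪ {ω₂, ω₄, ω₅, ω₆}
Step 2: +11 →
  {ω₁}  = {ω₂, ω₃, ω₄, ω₅, ω₆}ᶜ
  {ω₅, ω₆}  = {ω₆} ∪ {ω₅}
  {ω₁, ω₂, ω₅}  = {ω₃, ω₄, ω₆}ᶜ
  {ω₁, ω₃, ω₄}  = {ω₃, ω₄} ∪ {ω₁, ω₃}
  {ω₁, ω₃, ω₅}  = {ω₅} ∪ {ω₁, ω₃}
  {ω₁, ω₃, ω₆}  = {ω₆} ∪ {ω₁, ω₃}
  {ω₃, ω₄, ω₅}  = {ω₃, ω₄} ∪ {ω₅}
  {ω₁, ω₃, ω₄, ω₆}  = {ω₁, ω₃} ∪ {ω₃, ω₄, ω₆}
  {ω₃, ω₄, ω₅, ω₆}  = {ω₅} ∪ {ω₃, ω₄, ω₆}
  {ω₁, ω₂, ω₃, ω₅, ω₆}  = {ω₁, ω₃} ∪ {ω₁, ω₂, ω₅, ω₆}
  {ω₁, ω₂, ω₄, ω₅, ω₆}  = {ω₂, ω₄, ω₅, ω₆} ∪ {ω₁, ω₂, ω₅, ω₆}
Step 3. New:
  {ω₃}  = {ω₁, ω₂, ω₄, ω₅, ω₆}ᶜ
  {ω₄}  = {ω₁, ω₂, ω₃, ω₅, ω₆}ᶜ
  {ω₁, ω₂}  = {ω₃, ω₄, ω₅, ω₆}ᶜ
  {ω₁, ω₅}  = {ω₅} ∪ {ω₁}
  {ω₁, ω₆}  = {ω₆} ∪ {ω₁}
  {ω₂, ω₅}  = {ω₁, ω₃, ω₄, ω₆}ᶜ
  {ω₁, ω₂, ω₆}  = {ω₃, ω₄, ω₅}ᶜ
  {ω₁, ω₅, ω₆}  = {ω₅, ω₆} ∪ {ω₁}
  {ω₂, ω₄, ω₅}  = {ω₁, ω₃, ω₆}ᶜ
  {ω₂, ω₄, ω₆}  = {ω₁, ω₃, ω₅}ᶜ
  {ω₂, ω₅, ω₆}  = {ω₁, ω₃, ω₄}ᶜ
  {ω₁, ω₂, ω₃, ω₄}  = {ω₅, ω₆}ᶜ
  {ω₁, ω₂, ω₃, ω₅}  = {ω₁, ω₃, ω₅} ∪ {ω₁, ω₂, ω₅}
  {ω₁, ω₃, ω₄, ω₅}  = {ω₃, ω₄, ω₅} ∪ {ω₁, ω₃, ω₅}
  {ω₁, ω₃, ω₅, ω₆}  = {ω₅, ω₆} ∪ {ω₁, ω₃, ω₆}
  {ω₁, ω₃, ω₄, ω₅, ω₆}  = {ω₃, ω₄, ω₅} ∪ {ω₁, ω₃, ω₆}
Step 4 adds 23:
  {ω₂}  = {ω₁, ω₃, ω₄, ω₅, ω₆}ᶜ
  {ω₁, ω₄}  = {ω₄} ∪ {ω₁}
  {ω₂, ω₄}  = {ω₁, ω₃, ω₅, ω₆}ᶜ
  {ω₂, ω₆}  = {ω₁, ω₃, ω₄, ω₅}ᶜ
  {ω₃, ω₅}  = {ω₃} ∪ {ω₅}
  {ω₃, ω₆}  = {ω₃} ∪ {ω₆}
  {ω₄, ω₅}  = {ω₄} ∪ {ω₅}
  {ω₄, ω₆}  = {ω₁, ω₂, ω₃, ω₅}ᶜ
  {ω₁, ω₂, ω₃}  = {ω₁, ω₃} ∪ {ω₁, ω₂}
  {ω₁, ω₂, ω₄}  = {ω₁, ω₂} ∪ {ω₄}
  {ω₁, ω₄, ω₅}  = {ω₄} ∪ {ω₁, ω₅}
  {ω₁, ω₄, ω₆}  = {ω₁, ω₆} ∪ {ω₄}
  {ω₂, ω₃, ω₄}  = {ω₁, ω₅, ω₆}ᶜ
  {ω₂, ω₃, ω₅}  = {ω₃} ∪ {ω₂, ω₅}
  {ω₃, ω₅, ω₆}  = {ω₃} ∪ {ω₅, ω₆}
  {ω₄, ω₅, ω₆}  = {ω₄} ∪ {ω₅, ω₆}
  {ω₁, ω₂, ω₃, ω₆}  = {ω₁, ω₃, ω₆} ∪ {ω₁, ω₂}
  {ω₁, ω₂, ω₄, ω₅}  = {ω₂, ω₄, ω₅} ∪ {ω₁, ω₂}
  {ω₁, ω₂, ω₄, ω₆}  = {ω₂, ω₄, ω₆} ∪ {ω₁, ω₆}
  {ω₁, ω₄, ω₅, ω₆}  = {ω₁, ω₅, ω₆} ∪ {ω₄}
  {ω₂, ω₃, ω₄, ω₅}  = {ω₁, ω₆}ᶜ
  {ω₂, ω₃, ω₄, ω₆}  = {ω₁, ω₅}ᶜ
  {ω₂, ω₃, ω₅, ω₆}  = {ω₃} ∪ {ω₂, ω₅, ω₆}
Step 5: 2 new —
  {ω₂, ω₃}  = {ω₁, ω₄, ω₅, ω₆}ᶜ
  {ω₂, ω₃, ω₆}  = {ω₁, ω₄, ω₅}ᶜ
Step 6: no new sets; the family is a σ-algebra.

Therefore σ(𝒜) = { {}, {ω₁}, {ω₂}, {ω₃}, {ω₄}, {ω₅}, {ω₆}, {ω₁, ω₂}, {ω₁, ω₃}, {ω₁, ω₄}, {ω₁, ω₅}, {ω₁, ω₆}, {ω₂, ω₃}, {ω₂, ω₄}, {ω₂, ω₅}, {ω₂, ω₆}, {ω₃, ω₄}, {ω₃, ω₅}, {ω₃, ω₆}, {ω₄, ω₅}, {ω₄, ω₆}, {ω₅, ω₆}, {ω₁, ω₂, ω₃}, {ω₁, ω₂, ω₄}, {ω₁, ω₂, ω₅}, {ω₁, ω₂, ω₆}, {ω₁, ω₃, ω₄}, {ω₁, ω₃, ω₅}, {ω₁, ω₃, ω₆}, {ω₁, ω₄, ω₅}, {ω₁, ω₄, ω₆}, {ω₁, ω₅, ω₆}, {ω₂, ω₃, ω₄}, {ω₂, ω₃, ω₅}, {ω₂, ω₃, ω₆}, {ω₂, ω₄, ω₅}, {ω₂, ω₄, ω₆}, {ω₂, ω₅, ω₆}, {ω₃, ω₄, ω₅}, {ω₃, ω₄, ω₆}, {ω₃, ω₅, ω₆}, {ω₄, ω₅, ω₆}, {ω₁, ω₂, ω₃, ω₄}, {ω₁, ω₂, ω₃, ω₅}, {ω₁, ω₂, ω₃, ω₆}, {ω₁, ω₂, ω₄, ω₅}, {ω₁, ω₂, ω₄, ω₆}, {ω₁, ω₂, ω₅, ω₆}, {ω₁, ω₃, ω₄, ω₅}, {ω₁, ω₃, ω₄, ω₆}, {ω₁, ω₃, ω₅, ω₆}, {ω₁, ω₄, ω₅, ω₆}, {ω₂, ω₃, ω₄, ω₅}, {ω₂, ω₃, ω₄, ω₆}, {ω₂, ω₃, ω₅, ω₆}, {ω₂, ω₄, ω₅, ω₆}, {ω₃, ω₄, ω₅, ω₆}, {ω₁, ω₂, ω₃, ω₄, ω₅}, {ω₁, ω₂, ω₃, ω₄, ω₆}, {ω₁, ω₂, ω₃, ω₅, ω₆}, {ω₁, ω₂, ω₄, ω₅, ω₆}, {ω₁, ω₃, ω₄, ω₅, ω₆}, {ω₂, ω₃, ω₄, ω₅, ω₆}, S } (|σ(𝒜)| = 64).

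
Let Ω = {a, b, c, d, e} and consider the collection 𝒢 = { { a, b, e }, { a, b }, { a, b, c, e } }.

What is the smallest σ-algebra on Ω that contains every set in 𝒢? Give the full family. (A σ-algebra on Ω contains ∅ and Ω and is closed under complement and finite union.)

|σ(𝒢)| = 16.  σ(𝒢) = { {  }, { c }, { d }, { e }, { a, b }, { c, d }, { c, e }, { d, e }, { a, b, c }, { a, b, d }, { a, b, e }, { c, d, e }, { a, b, c, d }, { a, b, c, e }, { a, b, d, e }, Ω }

Working:
Start: 𝒢 ∪ {∅, Ω} = { {  }, { a, b }, { a, b, e }, { a, b, c, e }, Ω }.
Pass 1: +3 →
  { d }  = { a, b, c, e }ᶜ
  { c, d }  = { a, b, e }ᶜ
  { c, d, e }  = { a, b }ᶜ
Pass 2 (3 new):
  { a, b, d }  = { d } ∪ { a, b }
  { a, b, c, d }  = { c, d } ∪ { a, b }
  { a, b, d, e }  = { d } ∪ { a, b, e }
Pass 3: 3 new —
  { c }  = { a, b, d, e }ᶜ
  { e }  = { a, b, c, d }ᶜ
  { c, e }  = { a, b, d }ᶜ
Pass 4: 2 new —
  { d, e }  = { d } ∪ { e }
  { a, b, c }  = { c } ∪ { a, b }
After Pass 5 the family is unchanged; done.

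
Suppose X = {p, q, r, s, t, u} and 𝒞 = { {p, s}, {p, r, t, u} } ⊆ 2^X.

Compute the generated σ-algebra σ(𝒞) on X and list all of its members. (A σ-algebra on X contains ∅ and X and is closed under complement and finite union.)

Begin from { {}, {p, s}, {p, r, t, u}, X } (that is, 𝒞 plus ∅ and X).
Step 1: 3 new —
  {q, s}  = ᶜ of {p, r, t, u}
  {q, r, t, u}  = ᶜ of {p, s}
  {p, r, s, t, u}  = {p, r, t, u} ∪ {p, s}
  — 7 sets.
Step 2: 4 new —
  {q}  = ᶜ of {p, r, s, t, u}
  {p, q, s}  = {p, s} ∪ {q, s}
  {p, q, r, t, u}  = {p, r, t, u} ∪ {q, r, t, u}
  {q, r, s, t, u}  = {q, s} ∪ {q, r, t, u}
  — 11 sets.
Step 3: +3 →
  {p}  = ᶜ of {q, r, s, t, u}
  {s}  = ᶜ of {p, q, r, t, u}
  {r, t, u}  = ᶜ of {p, q, s}
  — 14 sets.
Step 4: 2 new —
  {p, q}  = {p} ∪ {q}
  {r, s, t, u}  = {r, t, u} ∪ {s}
  — 16 sets.
Step 5: stable.

|σ(𝒞)| = 16.  σ(𝒞) = { {}, {p}, {q}, {s}, {p, q}, {p, s}, {q, s}, {p, q, s}, {r, t, u}, {p, r, t, u}, {q, r, t, u}, {r, s, t, u}, {p, q, r, t, u}, {p, r, s, t, u}, {q, r, s, t, u}, X }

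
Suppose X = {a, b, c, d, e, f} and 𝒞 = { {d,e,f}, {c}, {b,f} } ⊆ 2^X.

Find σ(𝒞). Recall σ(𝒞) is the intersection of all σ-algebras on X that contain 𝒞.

Answer: σ(𝒞) = { {}, {a}, {b}, {c}, {f}, {a,b}, {a,c}, {a,f}, {b,c}, {b,f}, {c,f}, {d,e}, {a,b,c}, {a,b,f}, {a,c,f}, {a,d,e}, {b,c,f}, {b,d,e}, {c,d,e}, {d,e,f}, {a,b,c,f}, {a,b,d,e}, {a,c,d,e}, {a,d,e,f}, {b,c,d,e}, {b,d,e,f}, {c,d,e,f}, {a,b,c,d,e}, {a,b,d,e,f}, {a,c,d,e,f}, {b,c,d,e,f}, X }

Working:
Begin from { {}, {c}, {b,f}, {d,e,f}, X } (that is, 𝒞 plus ∅ and X).
Pass 1 (6 new):
  {a,b,c}  = complement {d,e,f}
  {b,c,f}  = {c} ∪ {b,f}
  {a,c,d,e}  = complement {b,f}
  {b,d,e,f}  = {b,f} ∪ {d,e,f}
  {c,d,e,f}  = {c} ∪ {d,e,f}
  {a,b,d,e,f}  = complement {c}
  [11 total]
Pass 2 adds 7:
  {a,b}  = complement {c,d,e,f}
  {a,c}  = complement {b,d,e,f}
  {a,d,e}  = complement {b,c,f}
  {a,b,c,f}  = {a,b,c} ∪ {b,c,f}
  {a,b,c,d,e}  = {a,b,c} ∪ {a,c,d,e}
  {a,c,d,e,f}  = {c,d,e,f} ∪ {a,c,d,e}
  {b,c,d,e,f}  = {c,d,e,f} ∪ {b,c,f}
  [18 total]
Pass 3 adds 7:
  {a}  = complement {b,c,d,e,f}
  {b}  = complement {a,c,d,e,f}
  {f}  = complement {a,b,c,d,e}
  {d,e}  = complement {a,b,c,f}
  {a,b,f}  = {a,b} ∪ {b,f}
  {a,b,d,e}  = {a,d,e} ∪ {a,b}
  {a,d,e,f}  = {a,d,e} ∪ {d,e,f}
  [25 total]
Pass 4: +6 →
  {a,f}  = {f} ∪ {a}
  {b,c}  = complement {a,d,e,f}
  {c,f}  = complement {a,b,d,e}
  {a,c,f}  = {f} ∪ {a,c}
  {b,d,e}  = {b} ∪ {d,e}
  {c,d,e}  = complement {a,b,f}
  [31 total]
Pass 5 (1 new):
  {b,c,d,e}  = complement {a,f}
  [32 total]
Pass 6 adds nothing — fixpoint reached.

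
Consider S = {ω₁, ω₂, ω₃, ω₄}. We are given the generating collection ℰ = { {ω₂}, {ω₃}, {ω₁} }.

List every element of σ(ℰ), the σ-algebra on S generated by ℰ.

|σ(ℰ)| = 16.  σ(ℰ) = { {}, {ω₁}, {ω₂}, {ω₃}, {ω₄}, {ω₁,ω₂}, {ω₁,ω₃}, {ω₁,ω₄}, {ω₂,ω₃}, {ω₂,ω₄}, {ω₃,ω₄}, {ω₁,ω₂,ω₃}, {ω₁,ω₂,ω₄}, {ω₁,ω₃,ω₄}, {ω₂,ω₃,ω₄}, S }

Working:
Initial family (5 sets): { {}, {ω₁}, {ω₂}, {ω₃}, S }.
Round 1 (6 new):
  {ω₁,ω₂}  = {ω₂} ∪ {ω₁}
  {ω₁,ω₃}  = {ω₃} ∪ {ω₁}
  {ω₂,ω₃}  = {ω₃} ∪ {ω₂}
  {ω₁,ω₂,ω₄}  = {ω₃}ᶜ
  {ω₁,ω₃,ω₄}  = {ω₂}ᶜ
  {ω₂,ω₃,ω₄}  = {ω₁}ᶜ
  |family| = 11
Round 2: 4 new —
  {ω₁,ω₄}  = {ω₂,ω₃}ᶜ
  {ω₂,ω₄}  = {ω₁,ω₃}ᶜ
  {ω₃,ω₄}  = {ω₁,ω₂}ᶜ
  {ω₁,ω₂,ω₃}  = {ω₁,ω₂} ∪ {ω₃}
  |family| = 15
Round 3 (1 new):
  {ω₄}  = {ω₁,ω₂,ω₃}ᶜ
  |family| = 16
Round 4: no new sets; the family is a σ-algebra.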